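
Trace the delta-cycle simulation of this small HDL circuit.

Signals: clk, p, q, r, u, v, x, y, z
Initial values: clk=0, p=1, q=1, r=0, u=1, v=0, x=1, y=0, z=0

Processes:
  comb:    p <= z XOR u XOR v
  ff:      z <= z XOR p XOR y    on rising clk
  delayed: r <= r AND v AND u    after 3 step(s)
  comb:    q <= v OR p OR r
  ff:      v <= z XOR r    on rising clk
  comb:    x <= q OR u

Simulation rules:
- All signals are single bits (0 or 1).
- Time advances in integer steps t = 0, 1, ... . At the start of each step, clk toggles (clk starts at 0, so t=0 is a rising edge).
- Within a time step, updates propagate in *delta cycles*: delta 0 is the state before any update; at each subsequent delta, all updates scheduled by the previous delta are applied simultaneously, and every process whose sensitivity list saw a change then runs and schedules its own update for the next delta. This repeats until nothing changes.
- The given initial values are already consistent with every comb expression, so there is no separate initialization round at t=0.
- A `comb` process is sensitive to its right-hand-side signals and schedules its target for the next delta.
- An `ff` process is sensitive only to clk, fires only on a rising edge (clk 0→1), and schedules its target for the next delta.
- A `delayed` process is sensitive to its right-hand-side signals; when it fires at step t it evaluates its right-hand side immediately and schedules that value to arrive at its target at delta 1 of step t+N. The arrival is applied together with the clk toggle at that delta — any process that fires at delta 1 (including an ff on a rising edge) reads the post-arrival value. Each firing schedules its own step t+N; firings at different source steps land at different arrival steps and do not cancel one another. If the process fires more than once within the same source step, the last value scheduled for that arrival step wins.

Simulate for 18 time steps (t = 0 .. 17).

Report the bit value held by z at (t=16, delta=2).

t=0 Δ0: u=1 y=0 x=1 r=0 v=0 q=1 clk=0 z=0 p=1
  Δ1: clk:0→1
  Δ2: z:0→1
  Δ3: p:1→0
  Δ4: q:1→0
  (4Δ to stable)
t=1 Δ0: u=1 y=0 x=1 r=0 v=0 q=0 clk=1 z=1 p=0
  Δ1: clk:1→0
  (1Δ to stable)
t=2 Δ0: u=1 y=0 x=1 r=0 v=0 q=0 clk=0 z=1 p=0
  Δ1: clk:0→1
  Δ2: v:0→1
  Δ3: q:0→1, p:0→1
  (3Δ to stable)
t=3 Δ0: u=1 y=0 x=1 r=0 v=1 q=1 clk=1 z=1 p=1
  Δ1: clk:1→0
  (1Δ to stable)
t=4 Δ0: u=1 y=0 x=1 r=0 v=1 q=1 clk=0 z=1 p=1
  Δ1: clk:0→1
  Δ2: z:1→0
  Δ3: p:1→0
  (3Δ to stable)
t=5 Δ0: u=1 y=0 x=1 r=0 v=1 q=1 clk=1 z=0 p=0
  Δ1: clk:1→0
  (1Δ to stable)
t=6 Δ0: u=1 y=0 x=1 r=0 v=1 q=1 clk=0 z=0 p=0
  Δ1: clk:0→1
  Δ2: v:1→0
  Δ3: q:1→0, p:0→1
  Δ4: q:0→1
  (4Δ to stable)
t=7 Δ0: u=1 y=0 x=1 r=0 v=0 q=1 clk=1 z=0 p=1
  Δ1: clk:1→0
  (1Δ to stable)
t=8 Δ0: u=1 y=0 x=1 r=0 v=0 q=1 clk=0 z=0 p=1
  Δ1: clk:0→1
  Δ2: z:0→1
  Δ3: p:1→0
  Δ4: q:1→0
  (4Δ to stable)
t=9 Δ0: u=1 y=0 x=1 r=0 v=0 q=0 clk=1 z=1 p=0
  Δ1: clk:1→0
  (1Δ to stable)
t=10 Δ0: u=1 y=0 x=1 r=0 v=0 q=0 clk=0 z=1 p=0
  Δ1: clk:0→1
  Δ2: v:0→1
  Δ3: q:0→1, p:0→1
  (3Δ to stable)
t=11 Δ0: u=1 y=0 x=1 r=0 v=1 q=1 clk=1 z=1 p=1
  Δ1: clk:1→0
  (1Δ to stable)
t=12 Δ0: u=1 y=0 x=1 r=0 v=1 q=1 clk=0 z=1 p=1
  Δ1: clk:0→1
  Δ2: z:1→0
  Δ3: p:1→0
  (3Δ to stable)
t=13 Δ0: u=1 y=0 x=1 r=0 v=1 q=1 clk=1 z=0 p=0
  Δ1: clk:1→0
  (1Δ to stable)
t=14 Δ0: u=1 y=0 x=1 r=0 v=1 q=1 clk=0 z=0 p=0
  Δ1: clk:0→1
  Δ2: v:1→0
  Δ3: q:1→0, p:0→1
  Δ4: q:0→1
  (4Δ to stable)
t=15 Δ0: u=1 y=0 x=1 r=0 v=0 q=1 clk=1 z=0 p=1
  Δ1: clk:1→0
  (1Δ to stable)
t=16 Δ0: u=1 y=0 x=1 r=0 v=0 q=1 clk=0 z=0 p=1
  Δ1: clk:0→1
  Δ2: z:0→1
  Δ3: p:1→0
  Δ4: q:1→0
  (4Δ to stable)
t=17 Δ0: u=1 y=0 x=1 r=0 v=0 q=0 clk=1 z=1 p=0
  Δ1: clk:1→0
  (1Δ to stable)

1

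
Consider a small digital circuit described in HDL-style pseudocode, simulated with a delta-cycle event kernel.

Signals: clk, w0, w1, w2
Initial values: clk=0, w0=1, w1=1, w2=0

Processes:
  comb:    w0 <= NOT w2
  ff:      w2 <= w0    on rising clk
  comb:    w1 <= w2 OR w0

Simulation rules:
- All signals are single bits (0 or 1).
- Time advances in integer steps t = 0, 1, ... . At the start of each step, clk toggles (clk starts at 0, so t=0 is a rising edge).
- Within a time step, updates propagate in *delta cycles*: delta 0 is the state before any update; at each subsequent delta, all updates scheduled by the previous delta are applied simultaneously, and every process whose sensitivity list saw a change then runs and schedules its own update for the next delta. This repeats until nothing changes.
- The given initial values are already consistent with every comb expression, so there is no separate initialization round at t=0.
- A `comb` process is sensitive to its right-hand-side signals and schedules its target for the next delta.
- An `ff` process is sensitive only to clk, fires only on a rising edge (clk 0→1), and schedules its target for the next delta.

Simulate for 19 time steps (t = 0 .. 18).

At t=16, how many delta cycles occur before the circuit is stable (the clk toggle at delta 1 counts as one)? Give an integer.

3

t0.Δ0 w0=1 clk=0 w1=1 w2=0
t0.Δ1 w0=1 clk=1 w1=1 w2=0
t0.Δ2 w0=1 clk=1 w1=1 w2=1
t0.Δ3 w0=0 clk=1 w1=1 w2=1
t1.Δ0 w0=0 clk=1 w1=1 w2=1
t1.Δ1 w0=0 clk=0 w1=1 w2=1
t2.Δ0 w0=0 clk=0 w1=1 w2=1
t2.Δ1 w0=0 clk=1 w1=1 w2=1
t2.Δ2 w0=0 clk=1 w1=1 w2=0
t2.Δ3 w0=1 clk=1 w1=0 w2=0
t2.Δ4 w0=1 clk=1 w1=1 w2=0
t3.Δ0 w0=1 clk=1 w1=1 w2=0
t3.Δ1 w0=1 clk=0 w1=1 w2=0
t4.Δ0 w0=1 clk=0 w1=1 w2=0
t4.Δ1 w0=1 clk=1 w1=1 w2=0
t4.Δ2 w0=1 clk=1 w1=1 w2=1
t4.Δ3 w0=0 clk=1 w1=1 w2=1
t5.Δ0 w0=0 clk=1 w1=1 w2=1
t5.Δ1 w0=0 clk=0 w1=1 w2=1
t6.Δ0 w0=0 clk=0 w1=1 w2=1
t6.Δ1 w0=0 clk=1 w1=1 w2=1
t6.Δ2 w0=0 clk=1 w1=1 w2=0
t6.Δ3 w0=1 clk=1 w1=0 w2=0
t6.Δ4 w0=1 clk=1 w1=1 w2=0
t7.Δ0 w0=1 clk=1 w1=1 w2=0
t7.Δ1 w0=1 clk=0 w1=1 w2=0
t8.Δ0 w0=1 clk=0 w1=1 w2=0
t8.Δ1 w0=1 clk=1 w1=1 w2=0
t8.Δ2 w0=1 clk=1 w1=1 w2=1
t8.Δ3 w0=0 clk=1 w1=1 w2=1
t9.Δ0 w0=0 clk=1 w1=1 w2=1
t9.Δ1 w0=0 clk=0 w1=1 w2=1
t10.Δ0 w0=0 clk=0 w1=1 w2=1
t10.Δ1 w0=0 clk=1 w1=1 w2=1
t10.Δ2 w0=0 clk=1 w1=1 w2=0
t10.Δ3 w0=1 clk=1 w1=0 w2=0
t10.Δ4 w0=1 clk=1 w1=1 w2=0
t11.Δ0 w0=1 clk=1 w1=1 w2=0
t11.Δ1 w0=1 clk=0 w1=1 w2=0
t12.Δ0 w0=1 clk=0 w1=1 w2=0
t12.Δ1 w0=1 clk=1 w1=1 w2=0
t12.Δ2 w0=1 clk=1 w1=1 w2=1
t12.Δ3 w0=0 clk=1 w1=1 w2=1
t13.Δ0 w0=0 clk=1 w1=1 w2=1
t13.Δ1 w0=0 clk=0 w1=1 w2=1
t14.Δ0 w0=0 clk=0 w1=1 w2=1
t14.Δ1 w0=0 clk=1 w1=1 w2=1
t14.Δ2 w0=0 clk=1 w1=1 w2=0
t14.Δ3 w0=1 clk=1 w1=0 w2=0
t14.Δ4 w0=1 clk=1 w1=1 w2=0
t15.Δ0 w0=1 clk=1 w1=1 w2=0
t15.Δ1 w0=1 clk=0 w1=1 w2=0
t16.Δ0 w0=1 clk=0 w1=1 w2=0
t16.Δ1 w0=1 clk=1 w1=1 w2=0
t16.Δ2 w0=1 clk=1 w1=1 w2=1
t16.Δ3 w0=0 clk=1 w1=1 w2=1
t17.Δ0 w0=0 clk=1 w1=1 w2=1
t17.Δ1 w0=0 clk=0 w1=1 w2=1
t18.Δ0 w0=0 clk=0 w1=1 w2=1
t18.Δ1 w0=0 clk=1 w1=1 w2=1
t18.Δ2 w0=0 clk=1 w1=1 w2=0
t18.Δ3 w0=1 clk=1 w1=0 w2=0
t18.Δ4 w0=1 clk=1 w1=1 w2=0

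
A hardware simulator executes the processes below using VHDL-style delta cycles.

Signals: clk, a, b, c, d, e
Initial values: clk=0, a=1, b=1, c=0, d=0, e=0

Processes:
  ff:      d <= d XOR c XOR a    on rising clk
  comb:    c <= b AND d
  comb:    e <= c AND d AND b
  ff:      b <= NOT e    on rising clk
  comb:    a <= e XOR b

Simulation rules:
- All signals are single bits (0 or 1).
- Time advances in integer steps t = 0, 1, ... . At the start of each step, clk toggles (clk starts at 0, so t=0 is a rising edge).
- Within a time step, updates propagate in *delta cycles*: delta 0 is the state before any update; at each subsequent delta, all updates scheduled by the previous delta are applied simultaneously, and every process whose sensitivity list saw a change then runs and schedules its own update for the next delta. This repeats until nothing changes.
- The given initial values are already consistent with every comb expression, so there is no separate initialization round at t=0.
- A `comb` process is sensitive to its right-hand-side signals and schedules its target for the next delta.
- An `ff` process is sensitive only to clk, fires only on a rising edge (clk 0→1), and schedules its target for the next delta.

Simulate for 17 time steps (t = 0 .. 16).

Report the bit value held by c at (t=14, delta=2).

1

t=0 Δ0: clk=0 e=0 a=1 d=0 b=1 c=0
  Δ1: clk:0→1
  Δ2: d:0→1
  Δ3: c:0→1
  Δ4: e:0→1
  Δ5: a:1→0
  (5Δ to stable)
t=1 Δ0: clk=1 e=1 a=0 d=1 b=1 c=1
  Δ1: clk:1→0
  (1Δ to stable)
t=2 Δ0: clk=0 e=1 a=0 d=1 b=1 c=1
  Δ1: clk:0→1
  Δ2: d:1→0, b:1→0
  Δ3: e:1→0, a:0→1, c:1→0
  Δ4: a:1→0
  (4Δ to stable)
t=3 Δ0: clk=1 e=0 a=0 d=0 b=0 c=0
  Δ1: clk:1→0
  (1Δ to stable)
t=4 Δ0: clk=0 e=0 a=0 d=0 b=0 c=0
  Δ1: clk:0→1
  Δ2: b:0→1
  Δ3: a:0→1
  (3Δ to stable)
t=5 Δ0: clk=1 e=0 a=1 d=0 b=1 c=0
  Δ1: clk:1→0
  (1Δ to stable)
t=6 Δ0: clk=0 e=0 a=1 d=0 b=1 c=0
  Δ1: clk:0→1
  Δ2: d:0→1
  Δ3: c:0→1
  Δ4: e:0→1
  Δ5: a:1→0
  (5Δ to stable)
t=7 Δ0: clk=1 e=1 a=0 d=1 b=1 c=1
  Δ1: clk:1→0
  (1Δ to stable)
t=8 Δ0: clk=0 e=1 a=0 d=1 b=1 c=1
  Δ1: clk:0→1
  Δ2: d:1→0, b:1→0
  Δ3: e:1→0, a:0→1, c:1→0
  Δ4: a:1→0
  (4Δ to stable)
t=9 Δ0: clk=1 e=0 a=0 d=0 b=0 c=0
  Δ1: clk:1→0
  (1Δ to stable)
t=10 Δ0: clk=0 e=0 a=0 d=0 b=0 c=0
  Δ1: clk:0→1
  Δ2: b:0→1
  Δ3: a:0→1
  (3Δ to stable)
t=11 Δ0: clk=1 e=0 a=1 d=0 b=1 c=0
  Δ1: clk:1→0
  (1Δ to stable)
t=12 Δ0: clk=0 e=0 a=1 d=0 b=1 c=0
  Δ1: clk:0→1
  Δ2: d:0→1
  Δ3: c:0→1
  Δ4: e:0→1
  Δ5: a:1→0
  (5Δ to stable)
t=13 Δ0: clk=1 e=1 a=0 d=1 b=1 c=1
  Δ1: clk:1→0
  (1Δ to stable)
t=14 Δ0: clk=0 e=1 a=0 d=1 b=1 c=1
  Δ1: clk:0→1
  Δ2: d:1→0, b:1→0
  Δ3: e:1→0, a:0→1, c:1→0
  Δ4: a:1→0
  (4Δ to stable)
t=15 Δ0: clk=1 e=0 a=0 d=0 b=0 c=0
  Δ1: clk:1→0
  (1Δ to stable)
t=16 Δ0: clk=0 e=0 a=0 d=0 b=0 c=0
  Δ1: clk:0→1
  Δ2: b:0→1
  Δ3: a:0→1
  (3Δ to stable)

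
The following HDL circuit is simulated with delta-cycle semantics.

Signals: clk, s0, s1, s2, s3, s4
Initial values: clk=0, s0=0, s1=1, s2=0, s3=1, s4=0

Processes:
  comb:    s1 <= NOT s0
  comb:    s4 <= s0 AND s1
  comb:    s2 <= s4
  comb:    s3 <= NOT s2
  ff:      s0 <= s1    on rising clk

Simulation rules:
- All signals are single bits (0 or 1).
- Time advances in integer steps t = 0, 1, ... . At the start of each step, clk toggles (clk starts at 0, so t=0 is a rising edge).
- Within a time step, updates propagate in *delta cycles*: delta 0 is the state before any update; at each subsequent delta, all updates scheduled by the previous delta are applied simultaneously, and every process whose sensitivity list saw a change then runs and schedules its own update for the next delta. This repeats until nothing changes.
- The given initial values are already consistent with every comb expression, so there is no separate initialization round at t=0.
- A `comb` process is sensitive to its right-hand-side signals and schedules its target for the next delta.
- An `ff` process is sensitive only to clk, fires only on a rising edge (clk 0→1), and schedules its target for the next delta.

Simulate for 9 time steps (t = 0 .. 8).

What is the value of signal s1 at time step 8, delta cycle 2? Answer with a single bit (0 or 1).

t0.Δ0 s2=0 s1=1 s0=0 clk=0 s4=0 s3=1
t0.Δ1 s2=0 s1=1 s0=0 clk=1 s4=0 s3=1
t0.Δ2 s2=0 s1=1 s0=1 clk=1 s4=0 s3=1
t0.Δ3 s2=0 s1=0 s0=1 clk=1 s4=1 s3=1
t0.Δ4 s2=1 s1=0 s0=1 clk=1 s4=0 s3=1
t0.Δ5 s2=0 s1=0 s0=1 clk=1 s4=0 s3=0
t0.Δ6 s2=0 s1=0 s0=1 clk=1 s4=0 s3=1
t1.Δ0 s2=0 s1=0 s0=1 clk=1 s4=0 s3=1
t1.Δ1 s2=0 s1=0 s0=1 clk=0 s4=0 s3=1
t2.Δ0 s2=0 s1=0 s0=1 clk=0 s4=0 s3=1
t2.Δ1 s2=0 s1=0 s0=1 clk=1 s4=0 s3=1
t2.Δ2 s2=0 s1=0 s0=0 clk=1 s4=0 s3=1
t2.Δ3 s2=0 s1=1 s0=0 clk=1 s4=0 s3=1
t3.Δ0 s2=0 s1=1 s0=0 clk=1 s4=0 s3=1
t3.Δ1 s2=0 s1=1 s0=0 clk=0 s4=0 s3=1
t4.Δ0 s2=0 s1=1 s0=0 clk=0 s4=0 s3=1
t4.Δ1 s2=0 s1=1 s0=0 clk=1 s4=0 s3=1
t4.Δ2 s2=0 s1=1 s0=1 clk=1 s4=0 s3=1
t4.Δ3 s2=0 s1=0 s0=1 clk=1 s4=1 s3=1
t4.Δ4 s2=1 s1=0 s0=1 clk=1 s4=0 s3=1
t4.Δ5 s2=0 s1=0 s0=1 clk=1 s4=0 s3=0
t4.Δ6 s2=0 s1=0 s0=1 clk=1 s4=0 s3=1
t5.Δ0 s2=0 s1=0 s0=1 clk=1 s4=0 s3=1
t5.Δ1 s2=0 s1=0 s0=1 clk=0 s4=0 s3=1
t6.Δ0 s2=0 s1=0 s0=1 clk=0 s4=0 s3=1
t6.Δ1 s2=0 s1=0 s0=1 clk=1 s4=0 s3=1
t6.Δ2 s2=0 s1=0 s0=0 clk=1 s4=0 s3=1
t6.Δ3 s2=0 s1=1 s0=0 clk=1 s4=0 s3=1
t7.Δ0 s2=0 s1=1 s0=0 clk=1 s4=0 s3=1
t7.Δ1 s2=0 s1=1 s0=0 clk=0 s4=0 s3=1
t8.Δ0 s2=0 s1=1 s0=0 clk=0 s4=0 s3=1
t8.Δ1 s2=0 s1=1 s0=0 clk=1 s4=0 s3=1
t8.Δ2 s2=0 s1=1 s0=1 clk=1 s4=0 s3=1
t8.Δ3 s2=0 s1=0 s0=1 clk=1 s4=1 s3=1
t8.Δ4 s2=1 s1=0 s0=1 clk=1 s4=0 s3=1
t8.Δ5 s2=0 s1=0 s0=1 clk=1 s4=0 s3=0
t8.Δ6 s2=0 s1=0 s0=1 clk=1 s4=0 s3=1

1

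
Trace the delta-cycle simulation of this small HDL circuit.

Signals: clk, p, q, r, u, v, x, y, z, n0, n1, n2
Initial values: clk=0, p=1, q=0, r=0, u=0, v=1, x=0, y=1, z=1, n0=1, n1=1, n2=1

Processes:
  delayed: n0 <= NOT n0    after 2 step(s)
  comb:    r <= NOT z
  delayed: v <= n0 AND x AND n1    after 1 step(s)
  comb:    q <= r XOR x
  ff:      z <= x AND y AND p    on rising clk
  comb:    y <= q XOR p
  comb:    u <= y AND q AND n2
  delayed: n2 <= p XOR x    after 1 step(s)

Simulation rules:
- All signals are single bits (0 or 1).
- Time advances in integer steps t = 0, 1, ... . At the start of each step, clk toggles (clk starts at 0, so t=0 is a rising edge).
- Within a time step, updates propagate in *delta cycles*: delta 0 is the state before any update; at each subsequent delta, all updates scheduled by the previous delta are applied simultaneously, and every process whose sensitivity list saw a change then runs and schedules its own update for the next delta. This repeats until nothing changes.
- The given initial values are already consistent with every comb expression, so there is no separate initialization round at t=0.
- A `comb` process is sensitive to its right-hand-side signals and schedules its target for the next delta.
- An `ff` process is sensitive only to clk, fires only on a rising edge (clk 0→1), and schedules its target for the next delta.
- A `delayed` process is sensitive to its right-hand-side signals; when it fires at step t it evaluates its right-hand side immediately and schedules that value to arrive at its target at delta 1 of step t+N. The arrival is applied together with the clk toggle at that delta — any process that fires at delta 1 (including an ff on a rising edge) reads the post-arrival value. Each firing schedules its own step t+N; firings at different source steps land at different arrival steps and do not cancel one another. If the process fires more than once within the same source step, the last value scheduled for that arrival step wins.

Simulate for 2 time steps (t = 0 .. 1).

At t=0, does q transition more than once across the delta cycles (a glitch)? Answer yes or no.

t0.Δ0 n0=1 p=1 z=1 r=0 n2=1 clk=0 q=0 n1=1 x=0 u=0 y=1 v=1
t0.Δ1 n0=1 p=1 z=1 r=0 n2=1 clk=1 q=0 n1=1 x=0 u=0 y=1 v=1
t0.Δ2 n0=1 p=1 z=0 r=0 n2=1 clk=1 q=0 n1=1 x=0 u=0 y=1 v=1
t0.Δ3 n0=1 p=1 z=0 r=1 n2=1 clk=1 q=0 n1=1 x=0 u=0 y=1 v=1
t0.Δ4 n0=1 p=1 z=0 r=1 n2=1 clk=1 q=1 n1=1 x=0 u=0 y=1 v=1
t0.Δ5 n0=1 p=1 z=0 r=1 n2=1 clk=1 q=1 n1=1 x=0 u=1 y=0 v=1
t0.Δ6 n0=1 p=1 z=0 r=1 n2=1 clk=1 q=1 n1=1 x=0 u=0 y=0 v=1
t1.Δ0 n0=1 p=1 z=0 r=1 n2=1 clk=1 q=1 n1=1 x=0 u=0 y=0 v=1
t1.Δ1 n0=1 p=1 z=0 r=1 n2=1 clk=0 q=1 n1=1 x=0 u=0 y=0 v=1

no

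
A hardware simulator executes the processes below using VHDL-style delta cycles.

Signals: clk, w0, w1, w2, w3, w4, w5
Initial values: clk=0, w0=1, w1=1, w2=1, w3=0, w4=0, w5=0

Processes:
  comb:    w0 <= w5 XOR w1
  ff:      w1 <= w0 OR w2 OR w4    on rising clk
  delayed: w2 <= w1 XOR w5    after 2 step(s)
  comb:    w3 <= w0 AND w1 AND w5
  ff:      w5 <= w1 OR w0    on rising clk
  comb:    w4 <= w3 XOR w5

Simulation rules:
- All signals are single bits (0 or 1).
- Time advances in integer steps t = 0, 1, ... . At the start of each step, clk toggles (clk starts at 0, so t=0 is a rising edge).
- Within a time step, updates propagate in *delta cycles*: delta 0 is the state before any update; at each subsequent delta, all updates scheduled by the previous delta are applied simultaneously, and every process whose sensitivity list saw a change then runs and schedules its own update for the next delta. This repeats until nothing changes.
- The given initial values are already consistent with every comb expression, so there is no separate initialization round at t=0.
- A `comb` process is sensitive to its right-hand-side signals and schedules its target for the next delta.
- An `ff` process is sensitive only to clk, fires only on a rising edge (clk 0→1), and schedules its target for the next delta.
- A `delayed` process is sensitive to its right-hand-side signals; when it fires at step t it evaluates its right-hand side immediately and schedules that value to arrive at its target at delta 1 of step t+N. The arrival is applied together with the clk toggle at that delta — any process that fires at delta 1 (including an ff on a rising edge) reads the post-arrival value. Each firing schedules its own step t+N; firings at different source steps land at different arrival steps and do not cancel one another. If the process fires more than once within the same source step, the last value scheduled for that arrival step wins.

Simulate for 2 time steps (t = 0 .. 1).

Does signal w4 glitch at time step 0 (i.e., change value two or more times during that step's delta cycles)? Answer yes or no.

[bits: w5,w2,clk,w4,w0,w1,w3]
t=0: Δ0=0100110 Δ1=0110110 Δ2=1110110 Δ3=1111011 Δ4=1110010 Δ5=1111010 | 5Δ
t=1: Δ0=1111010 Δ1=1101010 | 1Δ

yes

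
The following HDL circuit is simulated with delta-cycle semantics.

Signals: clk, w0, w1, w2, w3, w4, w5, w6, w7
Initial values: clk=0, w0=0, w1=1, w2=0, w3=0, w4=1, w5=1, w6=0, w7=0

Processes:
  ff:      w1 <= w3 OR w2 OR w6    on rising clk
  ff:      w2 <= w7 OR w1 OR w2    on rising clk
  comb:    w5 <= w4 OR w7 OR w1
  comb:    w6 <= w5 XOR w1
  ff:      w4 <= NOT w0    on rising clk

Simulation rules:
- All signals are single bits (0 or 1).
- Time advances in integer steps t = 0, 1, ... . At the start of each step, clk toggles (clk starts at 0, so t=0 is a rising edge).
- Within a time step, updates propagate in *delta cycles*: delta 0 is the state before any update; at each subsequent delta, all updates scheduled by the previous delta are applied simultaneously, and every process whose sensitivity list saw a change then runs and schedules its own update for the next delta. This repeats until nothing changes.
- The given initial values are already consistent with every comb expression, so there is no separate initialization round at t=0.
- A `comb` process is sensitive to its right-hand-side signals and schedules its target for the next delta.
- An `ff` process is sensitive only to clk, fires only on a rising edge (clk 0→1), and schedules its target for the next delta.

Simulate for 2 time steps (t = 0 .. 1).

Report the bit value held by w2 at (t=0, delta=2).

1

t0.Δ0 w6=0 w1=1 w3=0 clk=0 w5=1 w0=0 w7=0 w2=0 w4=1
t0.Δ1 w6=0 w1=1 w3=0 clk=1 w5=1 w0=0 w7=0 w2=0 w4=1
t0.Δ2 w6=0 w1=0 w3=0 clk=1 w5=1 w0=0 w7=0 w2=1 w4=1
t0.Δ3 w6=1 w1=0 w3=0 clk=1 w5=1 w0=0 w7=0 w2=1 w4=1
t1.Δ0 w6=1 w1=0 w3=0 clk=1 w5=1 w0=0 w7=0 w2=1 w4=1
t1.Δ1 w6=1 w1=0 w3=0 clk=0 w5=1 w0=0 w7=0 w2=1 w4=1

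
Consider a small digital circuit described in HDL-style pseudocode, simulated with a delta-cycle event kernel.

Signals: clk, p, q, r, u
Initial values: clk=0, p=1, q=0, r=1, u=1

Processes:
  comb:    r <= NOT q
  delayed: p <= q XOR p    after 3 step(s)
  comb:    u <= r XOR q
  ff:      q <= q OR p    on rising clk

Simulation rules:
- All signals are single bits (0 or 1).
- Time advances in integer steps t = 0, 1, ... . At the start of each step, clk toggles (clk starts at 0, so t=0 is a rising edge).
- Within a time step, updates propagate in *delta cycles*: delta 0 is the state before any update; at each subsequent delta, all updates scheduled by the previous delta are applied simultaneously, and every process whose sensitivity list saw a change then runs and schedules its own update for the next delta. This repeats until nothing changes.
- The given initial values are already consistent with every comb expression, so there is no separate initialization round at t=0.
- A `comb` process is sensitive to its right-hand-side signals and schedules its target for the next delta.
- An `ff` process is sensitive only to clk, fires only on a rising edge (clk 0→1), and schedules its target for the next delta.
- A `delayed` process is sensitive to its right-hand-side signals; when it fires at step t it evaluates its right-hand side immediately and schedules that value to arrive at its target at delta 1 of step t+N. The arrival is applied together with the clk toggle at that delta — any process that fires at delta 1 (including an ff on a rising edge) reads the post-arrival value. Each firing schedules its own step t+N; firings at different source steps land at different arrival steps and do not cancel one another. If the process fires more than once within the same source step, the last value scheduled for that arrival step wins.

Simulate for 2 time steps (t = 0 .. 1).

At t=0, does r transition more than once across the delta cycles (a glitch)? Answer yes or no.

no

t0.Δ0 q=0 p=1 r=1 clk=0 u=1
t0.Δ1 q=0 p=1 r=1 clk=1 u=1
t0.Δ2 q=1 p=1 r=1 clk=1 u=1
t0.Δ3 q=1 p=1 r=0 clk=1 u=0
t0.Δ4 q=1 p=1 r=0 clk=1 u=1
t1.Δ0 q=1 p=1 r=0 clk=1 u=1
t1.Δ1 q=1 p=1 r=0 clk=0 u=1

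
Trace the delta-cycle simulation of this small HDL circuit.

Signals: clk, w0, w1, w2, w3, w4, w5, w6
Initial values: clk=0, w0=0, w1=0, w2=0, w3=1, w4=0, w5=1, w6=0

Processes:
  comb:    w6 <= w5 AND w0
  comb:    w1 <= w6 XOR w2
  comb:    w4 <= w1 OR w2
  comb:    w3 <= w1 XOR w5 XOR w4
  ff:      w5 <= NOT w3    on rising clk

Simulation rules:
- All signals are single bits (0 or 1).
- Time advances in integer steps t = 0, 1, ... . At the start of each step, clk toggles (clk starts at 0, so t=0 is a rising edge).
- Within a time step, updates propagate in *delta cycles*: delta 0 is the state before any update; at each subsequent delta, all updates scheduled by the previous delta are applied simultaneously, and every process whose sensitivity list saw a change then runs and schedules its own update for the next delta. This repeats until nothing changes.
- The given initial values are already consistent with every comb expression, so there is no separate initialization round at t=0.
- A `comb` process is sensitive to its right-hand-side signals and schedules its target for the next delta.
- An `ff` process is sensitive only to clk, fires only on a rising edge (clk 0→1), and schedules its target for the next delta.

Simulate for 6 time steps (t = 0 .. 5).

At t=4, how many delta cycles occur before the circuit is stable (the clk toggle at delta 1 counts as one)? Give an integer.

3

t=0 Δ0: w3=1 w5=1 w1=0 clk=0 w0=0 w2=0 w6=0 w4=0
  Δ1: clk:0→1
  Δ2: w5:1→0
  Δ3: w3:1→0
  (3Δ to stable)
t=1 Δ0: w3=0 w5=0 w1=0 clk=1 w0=0 w2=0 w6=0 w4=0
  Δ1: clk:1→0
  (1Δ to stable)
t=2 Δ0: w3=0 w5=0 w1=0 clk=0 w0=0 w2=0 w6=0 w4=0
  Δ1: clk:0→1
  Δ2: w5:0→1
  Δ3: w3:0→1
  (3Δ to stable)
t=3 Δ0: w3=1 w5=1 w1=0 clk=1 w0=0 w2=0 w6=0 w4=0
  Δ1: clk:1→0
  (1Δ to stable)
t=4 Δ0: w3=1 w5=1 w1=0 clk=0 w0=0 w2=0 w6=0 w4=0
  Δ1: clk:0→1
  Δ2: w5:1→0
  Δ3: w3:1→0
  (3Δ to stable)
t=5 Δ0: w3=0 w5=0 w1=0 clk=1 w0=0 w2=0 w6=0 w4=0
  Δ1: clk:1→0
  (1Δ to stable)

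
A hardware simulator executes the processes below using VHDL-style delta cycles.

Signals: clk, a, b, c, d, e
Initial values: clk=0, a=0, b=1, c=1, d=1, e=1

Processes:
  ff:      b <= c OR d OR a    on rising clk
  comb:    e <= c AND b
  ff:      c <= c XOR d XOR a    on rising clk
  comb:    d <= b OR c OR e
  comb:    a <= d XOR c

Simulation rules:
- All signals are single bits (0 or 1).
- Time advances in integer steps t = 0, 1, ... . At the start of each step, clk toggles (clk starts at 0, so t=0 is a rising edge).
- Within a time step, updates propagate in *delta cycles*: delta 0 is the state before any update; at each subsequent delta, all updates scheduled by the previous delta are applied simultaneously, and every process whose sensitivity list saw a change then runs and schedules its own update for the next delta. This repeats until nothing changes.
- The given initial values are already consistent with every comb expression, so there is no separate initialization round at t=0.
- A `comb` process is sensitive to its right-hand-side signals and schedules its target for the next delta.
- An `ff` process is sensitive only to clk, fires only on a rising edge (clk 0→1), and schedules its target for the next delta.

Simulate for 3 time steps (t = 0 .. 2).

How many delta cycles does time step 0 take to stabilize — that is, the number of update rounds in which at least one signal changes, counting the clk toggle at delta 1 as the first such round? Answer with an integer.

3

t0.Δ0 c=1 b=1 d=1 e=1 a=0 clk=0
t0.Δ1 c=1 b=1 d=1 e=1 a=0 clk=1
t0.Δ2 c=0 b=1 d=1 e=1 a=0 clk=1
t0.Δ3 c=0 b=1 d=1 e=0 a=1 clk=1
t1.Δ0 c=0 b=1 d=1 e=0 a=1 clk=1
t1.Δ1 c=0 b=1 d=1 e=0 a=1 clk=0
t2.Δ0 c=0 b=1 d=1 e=0 a=1 clk=0
t2.Δ1 c=0 b=1 d=1 e=0 a=1 clk=1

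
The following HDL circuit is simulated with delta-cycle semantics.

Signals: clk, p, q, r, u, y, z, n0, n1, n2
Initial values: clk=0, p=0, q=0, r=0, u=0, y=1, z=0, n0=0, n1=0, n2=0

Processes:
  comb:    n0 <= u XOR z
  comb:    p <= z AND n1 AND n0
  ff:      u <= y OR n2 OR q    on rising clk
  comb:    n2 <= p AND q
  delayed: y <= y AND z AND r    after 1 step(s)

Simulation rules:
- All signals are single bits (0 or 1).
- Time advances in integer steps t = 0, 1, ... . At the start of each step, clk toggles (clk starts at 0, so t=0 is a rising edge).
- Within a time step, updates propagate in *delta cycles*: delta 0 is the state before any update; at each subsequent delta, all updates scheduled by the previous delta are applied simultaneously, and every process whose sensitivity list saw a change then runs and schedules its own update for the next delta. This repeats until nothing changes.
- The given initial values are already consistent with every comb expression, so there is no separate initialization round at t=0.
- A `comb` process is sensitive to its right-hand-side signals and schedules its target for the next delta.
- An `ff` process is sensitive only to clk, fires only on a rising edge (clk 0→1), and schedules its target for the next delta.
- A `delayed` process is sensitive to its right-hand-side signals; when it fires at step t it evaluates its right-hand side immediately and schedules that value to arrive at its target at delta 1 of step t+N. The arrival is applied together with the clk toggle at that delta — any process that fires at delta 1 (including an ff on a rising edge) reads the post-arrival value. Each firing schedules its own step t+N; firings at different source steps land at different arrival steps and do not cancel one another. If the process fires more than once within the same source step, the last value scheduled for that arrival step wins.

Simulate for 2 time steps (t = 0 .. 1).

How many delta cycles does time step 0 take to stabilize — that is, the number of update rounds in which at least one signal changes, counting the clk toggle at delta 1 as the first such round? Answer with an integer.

t0.Δ0 clk=0 n1=0 p=0 r=0 z=0 u=0 y=1 n0=0 n2=0 q=0
t0.Δ1 clk=1 n1=0 p=0 r=0 z=0 u=0 y=1 n0=0 n2=0 q=0
t0.Δ2 clk=1 n1=0 p=0 r=0 z=0 u=1 y=1 n0=0 n2=0 q=0
t0.Δ3 clk=1 n1=0 p=0 r=0 z=0 u=1 y=1 n0=1 n2=0 q=0
t1.Δ0 clk=1 n1=0 p=0 r=0 z=0 u=1 y=1 n0=1 n2=0 q=0
t1.Δ1 clk=0 n1=0 p=0 r=0 z=0 u=1 y=1 n0=1 n2=0 q=0

3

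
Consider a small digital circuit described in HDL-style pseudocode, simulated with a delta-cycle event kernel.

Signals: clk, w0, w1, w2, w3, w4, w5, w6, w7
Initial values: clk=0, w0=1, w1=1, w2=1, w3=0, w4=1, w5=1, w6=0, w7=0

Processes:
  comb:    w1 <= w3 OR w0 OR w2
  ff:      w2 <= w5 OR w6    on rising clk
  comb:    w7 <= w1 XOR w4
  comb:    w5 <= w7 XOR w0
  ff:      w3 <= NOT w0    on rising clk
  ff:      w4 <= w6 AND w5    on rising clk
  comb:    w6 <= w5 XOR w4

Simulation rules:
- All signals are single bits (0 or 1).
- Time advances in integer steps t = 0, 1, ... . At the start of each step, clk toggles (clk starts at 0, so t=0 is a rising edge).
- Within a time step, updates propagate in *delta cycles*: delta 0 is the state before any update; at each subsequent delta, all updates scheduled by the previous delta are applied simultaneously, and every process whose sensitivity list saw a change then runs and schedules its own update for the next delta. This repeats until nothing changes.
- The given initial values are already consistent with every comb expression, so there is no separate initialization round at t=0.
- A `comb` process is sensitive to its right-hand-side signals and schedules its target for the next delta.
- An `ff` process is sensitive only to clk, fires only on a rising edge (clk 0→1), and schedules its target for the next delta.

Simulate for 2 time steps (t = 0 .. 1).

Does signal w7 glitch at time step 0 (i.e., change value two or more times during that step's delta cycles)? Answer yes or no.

t=0 Δ0: w2=1 w7=0 clk=0 w6=0 w5=1 w1=1 w0=1 w4=1 w3=0
  Δ1: clk:0→1
  Δ2: w4:1→0
  Δ3: w7:0→1, w6:0→1
  Δ4: w5:1→0
  Δ5: w6:1→0
  (5Δ to stable)
t=1 Δ0: w2=1 w7=1 clk=1 w6=0 w5=0 w1=1 w0=1 w4=0 w3=0
  Δ1: clk:1→0
  (1Δ to stable)

no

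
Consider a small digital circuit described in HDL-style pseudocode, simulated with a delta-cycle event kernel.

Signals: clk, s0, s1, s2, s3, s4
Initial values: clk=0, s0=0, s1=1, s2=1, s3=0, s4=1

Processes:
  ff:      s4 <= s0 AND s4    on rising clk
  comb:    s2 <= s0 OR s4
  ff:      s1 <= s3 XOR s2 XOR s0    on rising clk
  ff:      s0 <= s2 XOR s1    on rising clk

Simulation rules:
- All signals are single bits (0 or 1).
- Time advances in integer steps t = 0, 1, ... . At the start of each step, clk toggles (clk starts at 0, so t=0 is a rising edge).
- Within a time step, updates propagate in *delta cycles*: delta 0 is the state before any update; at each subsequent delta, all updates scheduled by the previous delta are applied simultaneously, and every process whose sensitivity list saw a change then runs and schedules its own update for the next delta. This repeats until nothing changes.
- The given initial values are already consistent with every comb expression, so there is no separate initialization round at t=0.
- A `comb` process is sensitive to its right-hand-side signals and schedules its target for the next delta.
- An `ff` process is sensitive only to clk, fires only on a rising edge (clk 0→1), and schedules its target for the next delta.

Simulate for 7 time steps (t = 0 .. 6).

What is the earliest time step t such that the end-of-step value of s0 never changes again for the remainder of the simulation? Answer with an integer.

t=0 Δ0: s4=1 s1=1 s0=0 s2=1 clk=0 s3=0
  Δ1: clk:0→1
  Δ2: s4:1→0
  Δ3: s2:1→0
  (3Δ to stable)
t=1 Δ0: s4=0 s1=1 s0=0 s2=0 clk=1 s3=0
  Δ1: clk:1→0
  (1Δ to stable)
t=2 Δ0: s4=0 s1=1 s0=0 s2=0 clk=0 s3=0
  Δ1: clk:0→1
  Δ2: s1:1→0, s0:0→1
  Δ3: s2:0→1
  (3Δ to stable)
t=3 Δ0: s4=0 s1=0 s0=1 s2=1 clk=1 s3=0
  Δ1: clk:1→0
  (1Δ to stable)
t=4 Δ0: s4=0 s1=0 s0=1 s2=1 clk=0 s3=0
  Δ1: clk:0→1
  (1Δ to stable)
t=5 Δ0: s4=0 s1=0 s0=1 s2=1 clk=1 s3=0
  Δ1: clk:1→0
  (1Δ to stable)
t=6 Δ0: s4=0 s1=0 s0=1 s2=1 clk=0 s3=0
  Δ1: clk:0→1
  (1Δ to stable)

2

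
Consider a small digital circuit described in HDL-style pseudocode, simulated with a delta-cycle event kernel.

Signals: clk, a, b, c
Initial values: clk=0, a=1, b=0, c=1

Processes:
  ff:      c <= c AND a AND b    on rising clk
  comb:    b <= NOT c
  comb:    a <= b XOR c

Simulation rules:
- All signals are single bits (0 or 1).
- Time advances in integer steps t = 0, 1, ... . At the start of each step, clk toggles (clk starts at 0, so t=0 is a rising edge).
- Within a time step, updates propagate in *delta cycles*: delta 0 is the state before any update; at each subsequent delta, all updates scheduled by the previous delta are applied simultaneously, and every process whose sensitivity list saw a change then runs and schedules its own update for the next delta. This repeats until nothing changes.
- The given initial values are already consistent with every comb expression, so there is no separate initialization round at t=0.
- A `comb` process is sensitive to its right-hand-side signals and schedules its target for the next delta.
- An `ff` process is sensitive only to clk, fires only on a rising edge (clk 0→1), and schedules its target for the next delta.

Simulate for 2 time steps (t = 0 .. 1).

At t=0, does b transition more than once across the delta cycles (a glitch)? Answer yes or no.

no

t=0 Δ0: b=0 clk=0 c=1 a=1
  Δ1: clk:0→1
  Δ2: c:1→0
  Δ3: b:0→1, a:1→0
  Δ4: a:0→1
  (4Δ to stable)
t=1 Δ0: b=1 clk=1 c=0 a=1
  Δ1: clk:1→0
  (1Δ to stable)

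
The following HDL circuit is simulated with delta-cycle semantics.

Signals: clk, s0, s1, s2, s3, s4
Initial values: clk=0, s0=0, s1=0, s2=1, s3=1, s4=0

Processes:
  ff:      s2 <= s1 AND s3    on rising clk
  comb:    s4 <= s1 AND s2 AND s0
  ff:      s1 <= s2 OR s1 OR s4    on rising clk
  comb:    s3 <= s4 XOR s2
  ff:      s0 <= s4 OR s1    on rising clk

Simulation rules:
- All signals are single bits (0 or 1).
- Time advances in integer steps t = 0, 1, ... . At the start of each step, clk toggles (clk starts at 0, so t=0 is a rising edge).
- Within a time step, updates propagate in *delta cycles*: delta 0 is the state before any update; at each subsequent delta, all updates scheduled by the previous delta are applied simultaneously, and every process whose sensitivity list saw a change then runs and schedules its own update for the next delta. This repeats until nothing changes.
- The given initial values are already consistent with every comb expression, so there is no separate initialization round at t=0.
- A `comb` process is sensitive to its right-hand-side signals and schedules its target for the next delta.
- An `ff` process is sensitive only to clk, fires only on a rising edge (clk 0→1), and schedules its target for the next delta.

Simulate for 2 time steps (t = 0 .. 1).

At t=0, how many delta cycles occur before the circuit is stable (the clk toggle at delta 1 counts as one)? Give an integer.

3

[bits: s0,s2,s4,s3,clk,s1]
t=0: Δ0=010100 Δ1=010110 Δ2=000111 Δ3=000011 | 3Δ
t=1: Δ0=000011 Δ1=000001 | 1Δ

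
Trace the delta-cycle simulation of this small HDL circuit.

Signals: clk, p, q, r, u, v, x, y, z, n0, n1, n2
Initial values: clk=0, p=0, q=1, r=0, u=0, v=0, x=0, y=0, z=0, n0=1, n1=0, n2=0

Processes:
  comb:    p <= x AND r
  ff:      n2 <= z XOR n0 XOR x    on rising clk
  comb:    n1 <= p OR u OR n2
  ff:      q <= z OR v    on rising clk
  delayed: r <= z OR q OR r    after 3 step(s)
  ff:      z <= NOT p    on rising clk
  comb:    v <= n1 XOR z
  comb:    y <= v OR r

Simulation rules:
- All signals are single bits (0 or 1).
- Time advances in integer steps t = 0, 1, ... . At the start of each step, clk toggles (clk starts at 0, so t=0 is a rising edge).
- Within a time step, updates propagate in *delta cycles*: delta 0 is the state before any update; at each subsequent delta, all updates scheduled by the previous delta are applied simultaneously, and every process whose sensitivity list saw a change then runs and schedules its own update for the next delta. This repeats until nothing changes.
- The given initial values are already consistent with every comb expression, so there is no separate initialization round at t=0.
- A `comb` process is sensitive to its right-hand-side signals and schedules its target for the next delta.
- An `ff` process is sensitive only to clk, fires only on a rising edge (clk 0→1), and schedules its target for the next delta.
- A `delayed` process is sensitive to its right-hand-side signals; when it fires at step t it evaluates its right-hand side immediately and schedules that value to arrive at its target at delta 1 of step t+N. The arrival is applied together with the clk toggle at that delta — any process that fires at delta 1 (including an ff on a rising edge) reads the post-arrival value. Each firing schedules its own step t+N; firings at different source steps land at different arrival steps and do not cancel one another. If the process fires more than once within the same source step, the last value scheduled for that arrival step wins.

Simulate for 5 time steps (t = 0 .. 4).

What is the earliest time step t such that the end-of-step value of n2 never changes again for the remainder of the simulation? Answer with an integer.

2

t0.Δ0 x=0 y=0 n1=0 u=0 clk=0 r=0 n2=0 p=0 q=1 n0=1 z=0 v=0
t0.Δ1 x=0 y=0 n1=0 u=0 clk=1 r=0 n2=0 p=0 q=1 n0=1 z=0 v=0
t0.Δ2 x=0 y=0 n1=0 u=0 clk=1 r=0 n2=1 p=0 q=0 n0=1 z=1 v=0
t0.Δ3 x=0 y=0 n1=1 u=0 clk=1 r=0 n2=1 p=0 q=0 n0=1 z=1 v=1
t0.Δ4 x=0 y=1 n1=1 u=0 clk=1 r=0 n2=1 p=0 q=0 n0=1 z=1 v=0
t0.Δ5 x=0 y=0 n1=1 u=0 clk=1 r=0 n2=1 p=0 q=0 n0=1 z=1 v=0
t1.Δ0 x=0 y=0 n1=1 u=0 clk=1 r=0 n2=1 p=0 q=0 n0=1 z=1 v=0
t1.Δ1 x=0 y=0 n1=1 u=0 clk=0 r=0 n2=1 p=0 q=0 n0=1 z=1 v=0
t2.Δ0 x=0 y=0 n1=1 u=0 clk=0 r=0 n2=1 p=0 q=0 n0=1 z=1 v=0
t2.Δ1 x=0 y=0 n1=1 u=0 clk=1 r=0 n2=1 p=0 q=0 n0=1 z=1 v=0
t2.Δ2 x=0 y=0 n1=1 u=0 clk=1 r=0 n2=0 p=0 q=1 n0=1 z=1 v=0
t2.Δ3 x=0 y=0 n1=0 u=0 clk=1 r=0 n2=0 p=0 q=1 n0=1 z=1 v=0
t2.Δ4 x=0 y=0 n1=0 u=0 clk=1 r=0 n2=0 p=0 q=1 n0=1 z=1 v=1
t2.Δ5 x=0 y=1 n1=0 u=0 clk=1 r=0 n2=0 p=0 q=1 n0=1 z=1 v=1
t3.Δ0 x=0 y=1 n1=0 u=0 clk=1 r=0 n2=0 p=0 q=1 n0=1 z=1 v=1
t3.Δ1 x=0 y=1 n1=0 u=0 clk=0 r=1 n2=0 p=0 q=1 n0=1 z=1 v=1
t4.Δ0 x=0 y=1 n1=0 u=0 clk=0 r=1 n2=0 p=0 q=1 n0=1 z=1 v=1
t4.Δ1 x=0 y=1 n1=0 u=0 clk=1 r=1 n2=0 p=0 q=1 n0=1 z=1 v=1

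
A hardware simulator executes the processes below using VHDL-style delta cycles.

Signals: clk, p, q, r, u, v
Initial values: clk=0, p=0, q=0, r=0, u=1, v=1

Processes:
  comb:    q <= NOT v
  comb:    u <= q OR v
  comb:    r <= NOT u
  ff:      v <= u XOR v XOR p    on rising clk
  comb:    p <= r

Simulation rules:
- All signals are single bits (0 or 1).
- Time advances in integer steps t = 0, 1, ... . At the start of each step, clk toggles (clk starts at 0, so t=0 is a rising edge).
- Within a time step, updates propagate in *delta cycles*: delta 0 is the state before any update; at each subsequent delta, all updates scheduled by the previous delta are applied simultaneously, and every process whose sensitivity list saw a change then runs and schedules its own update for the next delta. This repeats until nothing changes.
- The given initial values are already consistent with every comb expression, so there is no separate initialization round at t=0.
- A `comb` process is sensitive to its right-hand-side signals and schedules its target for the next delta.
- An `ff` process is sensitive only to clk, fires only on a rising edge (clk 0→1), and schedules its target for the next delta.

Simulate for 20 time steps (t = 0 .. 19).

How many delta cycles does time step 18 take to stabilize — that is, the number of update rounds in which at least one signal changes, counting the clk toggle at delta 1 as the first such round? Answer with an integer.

[bits: v,r,clk,u,q,p]
t=0: Δ0=100100 Δ1=101100 Δ2=001100 Δ3=001010 Δ4=011110 Δ5=001111 Δ6=001110 | 6Δ
t=1: Δ0=001110 Δ1=000110 | 1Δ
t=2: Δ0=000110 Δ1=001110 Δ2=101110 Δ3=101100 | 3Δ
t=3: Δ0=101100 Δ1=100100 | 1Δ
t=4: Δ0=100100 Δ1=101100 Δ2=001100 Δ3=001010 Δ4=011110 Δ5=001111 Δ6=001110 | 6Δ
t=5: Δ0=001110 Δ1=000110 | 1Δ
t=6: Δ0=000110 Δ1=001110 Δ2=101110 Δ3=101100 | 3Δ
t=7: Δ0=101100 Δ1=100100 | 1Δ
t=8: Δ0=100100 Δ1=101100 Δ2=001100 Δ3=001010 Δ4=011110 Δ5=001111 Δ6=001110 | 6Δ
t=9: Δ0=001110 Δ1=000110 | 1Δ
t=10: Δ0=000110 Δ1=001110 Δ2=101110 Δ3=101100 | 3Δ
t=11: Δ0=101100 Δ1=100100 | 1Δ
t=12: Δ0=100100 Δ1=101100 Δ2=001100 Δ3=001010 Δ4=011110 Δ5=001111 Δ6=001110 | 6Δ
t=13: Δ0=001110 Δ1=000110 | 1Δ
t=14: Δ0=000110 Δ1=001110 Δ2=101110 Δ3=101100 | 3Δ
t=15: Δ0=101100 Δ1=100100 | 1Δ
t=16: Δ0=100100 Δ1=101100 Δ2=001100 Δ3=001010 Δ4=011110 Δ5=001111 Δ6=001110 | 6Δ
t=17: Δ0=001110 Δ1=000110 | 1Δ
t=18: Δ0=000110 Δ1=001110 Δ2=101110 Δ3=101100 | 3Δ
t=19: Δ0=101100 Δ1=100100 | 1Δ

3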